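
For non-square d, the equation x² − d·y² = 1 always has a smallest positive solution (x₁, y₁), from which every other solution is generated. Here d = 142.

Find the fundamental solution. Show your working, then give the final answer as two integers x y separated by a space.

143 12

d=142: √d = [11; 1,10,1,22] (ℓ=4, even), read p_3/q_3
a_0=11:  p_0=11·1+0=11,  q_0=11·0+1=1
…
a_2=10:  p_2=10·12+11=131,  q_2=10·1+1=11
a_3=1:  p_3=1·131+12=143,  q_3=1·11+1=12
(x₁, y₁) = (143, 12);  143² − 142·12² = 1 ✓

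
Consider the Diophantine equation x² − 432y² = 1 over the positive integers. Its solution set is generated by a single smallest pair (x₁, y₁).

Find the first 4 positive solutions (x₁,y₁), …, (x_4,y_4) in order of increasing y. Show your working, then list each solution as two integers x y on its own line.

1351 65
3650401 175630
9863382151 474552195
26650854921601 1282239855260

[20; 1,3,1,1,1,3,1,40] for √432; ℓ=8 ⇒ convergent index 7
i=0: a=20 ⇒ p=20, q=1
…
i=3: a=1 ⇒ p=104, q=5
i=4: a=1 ⇒ p=187, q=9
…
i=6: a=3 ⇒ p=1060, q=51
i=7: a=1 ⇒ p=1351, q=65
(x₁, y₁) = (1351, 65);  1351² − 432·65² = 1 ✓
(1351+65√432)^2 = 3650401 + 175630√432
(1351+65√432)^3 = 9863382151 + 474552195√432
(1351+65√432)^4 = 26650854921601 + 1282239855260√432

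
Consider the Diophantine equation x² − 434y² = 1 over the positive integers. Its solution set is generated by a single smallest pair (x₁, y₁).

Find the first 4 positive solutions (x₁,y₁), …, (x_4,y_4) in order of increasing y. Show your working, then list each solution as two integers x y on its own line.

√434 → a₀=20, period (1,4,1,40); ℓ=4 even so k=3
step 0: (20, 1)  from 20·(1,0) + (0,1)
…
step 2: (104, 5)  from 4·(21,1) + (20,1)
step 3: (125, 6)  from 1·(104,5) + (21,1)
→ (125, 6).  Check: 125²=15625, 434·6²=15624, difference 1.
(125+6√434)^2 = 31249 + 1500√434
(125+6√434)^3 = 7812125 + 374994√434
(125+6√434)^4 = 1953000001 + 93747000√434

125 6
31249 1500
7812125 374994
1953000001 93747000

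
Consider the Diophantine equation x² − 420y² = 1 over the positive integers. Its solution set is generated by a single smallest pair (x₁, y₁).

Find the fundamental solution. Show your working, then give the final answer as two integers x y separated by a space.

41 2

[20; 2,40] for √420; ℓ=2 ⇒ convergent index 1
a_0=20:  p_0=20·1+0=20,  q_0=20·0+1=1
a_1=2:  p_1=2·20+1=41,  q_1=2·1+0=2
(x₁, y₁) = (41, 2);  41² − 420·2² = 1 ✓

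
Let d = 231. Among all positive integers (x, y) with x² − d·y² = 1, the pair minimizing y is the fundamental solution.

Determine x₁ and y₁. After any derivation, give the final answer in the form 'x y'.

[15; 5,30] for √231; ℓ=2 ⇒ convergent index 1
k=0  a_k=15  p_k/q_k = 15/1
k=1  a_k=5  p_k/q_k = 76/5
fundamental: x₁=76, y₁=5  (since 5776 − 231·25 = 1)

76 5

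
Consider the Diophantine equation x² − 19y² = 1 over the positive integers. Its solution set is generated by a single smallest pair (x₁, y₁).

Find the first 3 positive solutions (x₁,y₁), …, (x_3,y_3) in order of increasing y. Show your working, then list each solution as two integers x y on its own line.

170 39
57799 13260
19651490 4508361

d=19: √d = [4; 2,1,3,1,2,8] (ℓ=6, even), read p_5/q_5
a_0=4:  p_0=4·1+0=4,  q_0=4·0+1=1
…
a_2=1:  p_2=1·9+4=13,  q_2=1·2+1=3
…
a_4=1:  p_4=1·48+13=61,  q_4=1·11+3=14
a_5=2:  p_5=2·61+48=170,  q_5=2·14+11=39
(x₁, y₁) = (170, 39);  170² − 19·39² = 1 ✓
k=2:  x_2 = 170·170+19·39·39 = 57799,  y_2 = 170·39+39·170 = 13260
k=3:  x_3 = 170·57799+19·39·13260 = 19651490,  y_3 = 170·13260+39·57799 = 4508361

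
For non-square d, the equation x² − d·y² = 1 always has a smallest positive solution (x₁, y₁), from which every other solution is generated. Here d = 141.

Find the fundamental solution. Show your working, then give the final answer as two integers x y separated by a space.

95 8

[11; 1,6,1,22] for √141; ℓ=4 ⇒ convergent index 3
step 0: (11, 1)  from 11·(1,0) + (0,1)
step 1: (12, 1)  from 1·(11,1) + (1,0)
step 2: (83, 7)  from 6·(12,1) + (11,1)
step 3: (95, 8)  from 1·(83,7) + (12,1)
→ (95, 8).  Check: 95²=9025, 141·8²=9024, difference 1.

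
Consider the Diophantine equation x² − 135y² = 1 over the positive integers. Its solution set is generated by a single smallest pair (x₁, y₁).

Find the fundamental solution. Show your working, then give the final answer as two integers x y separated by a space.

244 21

d=135: √d = [11; 1,1,1,1,1,1,1,22] (ℓ=8, even), read p_7/q_7
a_0=11:  p_0=11·1+0=11,  q_0=11·0+1=1
a_1=1:  p_1=1·11+1=12,  q_1=1·1+0=1
a_2=1:  p_2=1·12+11=23,  q_2=1·1+1=2
a_3=1:  p_3=1·23+12=35,  q_3=1·2+1=3
…
a_6=1:  p_6=1·93+58=151,  q_6=1·8+5=13
a_7=1:  p_7=1·151+93=244,  q_7=1·13+8=21
→ (244, 21).  Check: 244²=59536, 135·21²=59535, difference 1.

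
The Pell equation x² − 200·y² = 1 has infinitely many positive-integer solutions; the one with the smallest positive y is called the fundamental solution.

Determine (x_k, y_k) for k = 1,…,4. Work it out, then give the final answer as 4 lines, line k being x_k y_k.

[14; 7,28] for √200; ℓ=2 ⇒ convergent index 1
a_0=14:  p_0=14·1+0=14,  q_0=14·0+1=1
a_1=7:  p_1=7·14+1=99,  q_1=7·1+0=7
(x₁, y₁) = (99, 7);  99² − 200·7² = 1 ✓
(x_2, y_2) = (99·99 + 200·7·7, 99·7 + 7·99) = (19601, 1386)
(x_3, y_3) = (99·19601 + 200·7·1386, 99·1386 + 7·19601) = (3880899, 274421)
(x_4, y_4) = (99·3880899 + 200·7·274421, 99·274421 + 7·3880899) = (768398401, 54333972)

99 7
19601 1386
3880899 274421
768398401 54333972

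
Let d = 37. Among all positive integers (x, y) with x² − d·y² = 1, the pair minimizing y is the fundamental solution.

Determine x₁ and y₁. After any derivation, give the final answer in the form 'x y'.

73 12

[6; 12] for √37; ℓ=1 ⇒ convergent index 1
a_0=6:  p_0=6·1+0=6,  q_0=6·0+1=1
a_1=12:  p_1=12·6+1=73,  q_1=12·1+0=12
(x₁, y₁) = (73, 12);  73² − 37·12² = 1 ✓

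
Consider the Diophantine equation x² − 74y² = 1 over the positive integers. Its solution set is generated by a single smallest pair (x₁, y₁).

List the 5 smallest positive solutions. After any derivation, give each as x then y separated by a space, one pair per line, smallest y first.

3699 430
27365201 3181140
202447753299 23534073290
1497708451540801 174105071018280
11080046922051092499 1288029291859162150

[8; 1,1,1,1,16] for √74; ℓ=5 ⇒ convergent index 9
a_0=8:  p_0=8·1+0=8,  q_0=8·0+1=1
…
a_2=1:  p_2=1·9+8=17,  q_2=1·1+1=2
a_3=1:  p_3=1·17+9=26,  q_3=1·2+1=3
a_4=1:  p_4=1·26+17=43,  q_4=1·3+2=5
…
a_7=1:  p_7=1·757+714=1471,  q_7=1·88+83=171
a_8=1:  p_8=1·1471+757=2228,  q_8=1·171+88=259
a_9=1:  p_9=1·2228+1471=3699,  q_9=1·259+171=430
→ (3699, 430).  Check: 3699²=13682601, 74·430²=13682600, difference 1.
k=2:  x_2 = 3699·3699+74·430·430 = 27365201,  y_2 = 3699·430+430·3699 = 3181140
k=3:  x_3 = 3699·27365201+74·430·3181140 = 202447753299,  y_3 = 3699·3181140+430·27365201 = 23534073290
k=4:  x_4 = 3699·202447753299+74·430·23534073290 = 1497708451540801,  y_4 = 3699·23534073290+430·202447753299 = 174105071018280
k=5:  x_5 = 3699·1497708451540801+74·430·174105071018280 = 11080046922051092499,  y_5 = 3699·174105071018280+430·1497708451540801 = 1288029291859162150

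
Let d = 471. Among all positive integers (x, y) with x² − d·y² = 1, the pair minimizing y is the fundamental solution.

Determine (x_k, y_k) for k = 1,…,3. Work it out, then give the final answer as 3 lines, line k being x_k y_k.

[21; 1,2,2,1,3,…,2,1,42] for √471; ℓ=14 ⇒ convergent index 13
a_0=21:  p_0=21·1+0=21,  q_0=21·0+1=1
a_1=1:  p_1=1·21+1=22,  q_1=1·1+0=1
a_2=2:  p_2=2·22+21=65,  q_2=2·1+1=3
a_3=2:  p_3=2·65+22=152,  q_3=2·3+1=7
…
a_5=3:  p_5=3·217+152=803,  q_5=3·10+7=37
…
a_7=14:  p_7=14·3429+803=48809,  q_7=14·158+37=2249
a_8=4:  p_8=4·48809+3429=198665,  q_8=4·2249+158=9154
…
a_12=2:  p_12=2·2331742+843469=5506953,  q_12=2·107441+38865=253747
a_13=1:  p_13=1·5506953+2331742=7838695,  q_13=1·253747+107441=361188
fundamental: x₁=7838695, y₁=361188  (since 61445139303025 − 471·130456771344 = 1)
k=2:  x_2 = 7838695·7838695+471·361188·361188 = 122890278606049,  y_2 = 7838695·361188+361188·7838695 = 5662485139320
k=3:  x_3 = 7838695·122890278606049+471·361188·5662485139320 = 1926598824915678693415,  y_3 = 7838695·5662485139320+361188·122890278606049 = 88772987898323613612

7838695 361188
122890278606049 5662485139320
1926598824915678693415 88772987898323613612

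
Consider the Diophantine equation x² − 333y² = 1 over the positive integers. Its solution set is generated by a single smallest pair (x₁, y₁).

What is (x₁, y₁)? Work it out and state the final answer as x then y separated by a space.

73 4

√333 = [18; 4,36, …], period ℓ=2 (even) → k=1
step 0: (18, 1)  from 18·(1,0) + (0,1)
step 1: (73, 4)  from 4·(18,1) + (1,0)
→ (73, 4).  Check: 73²=5329, 333·4²=5328, difference 1.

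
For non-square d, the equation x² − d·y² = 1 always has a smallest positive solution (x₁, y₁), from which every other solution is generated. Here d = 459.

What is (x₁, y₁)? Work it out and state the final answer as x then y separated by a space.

499850 23331

[21; 2,2,1,4,21,4,1,2,2,42] for √459; ℓ=10 ⇒ convergent index 9
i=0: a=21 ⇒ p=21, q=1
i=1: a=2 ⇒ p=43, q=2
i=2: a=2 ⇒ p=107, q=5
i=3: a=1 ⇒ p=150, q=7
i=4: a=4 ⇒ p=707, q=33
i=5: a=21 ⇒ p=14997, q=700
i=6: a=4 ⇒ p=60695, q=2833
i=7: a=1 ⇒ p=75692, q=3533
i=8: a=2 ⇒ p=212079, q=9899
i=9: a=2 ⇒ p=499850, q=23331
→ (499850, 23331).  Check: 499850²=249850022500, 459·23331²=249850022499, difference 1.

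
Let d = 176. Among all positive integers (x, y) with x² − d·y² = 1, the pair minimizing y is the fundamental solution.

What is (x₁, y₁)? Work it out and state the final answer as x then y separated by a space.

199 15

[13; 3,1,3,26] for √176; ℓ=4 ⇒ convergent index 3
k=0  a_k=13  p_k/q_k = 13/1
…
k=2  a_k=1  p_k/q_k = 53/4
k=3  a_k=3  p_k/q_k = 199/15
fundamental: x₁=199, y₁=15  (since 39601 − 176·225 = 1)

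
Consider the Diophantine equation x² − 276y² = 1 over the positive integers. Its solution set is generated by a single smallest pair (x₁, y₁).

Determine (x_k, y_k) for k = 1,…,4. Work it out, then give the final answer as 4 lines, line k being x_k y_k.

7775 468
120901249 7277400
1880014414175 113163569532
29234224019520001 1759693498945200

√276 = [16; 1,1,1,1,2,2,2,1,1,1,1,32, …], period ℓ=12 (even) → k=11
a_0=16:  p_0=16·1+0=16,  q_0=16·0+1=1
a_1=1:  p_1=1·16+1=17,  q_1=1·1+0=1
a_2=1:  p_2=1·17+16=33,  q_2=1·1+1=2
a_3=1:  p_3=1·33+17=50,  q_3=1·2+1=3
…
a_5=2:  p_5=2·83+50=216,  q_5=2·5+3=13
a_6=2:  p_6=2·216+83=515,  q_6=2·13+5=31
a_7=2:  p_7=2·515+216=1246,  q_7=2·31+13=75
a_8=1:  p_8=1·1246+515=1761,  q_8=1·75+31=106
…
a_10=1:  p_10=1·3007+1761=4768,  q_10=1·181+106=287
a_11=1:  p_11=1·4768+3007=7775,  q_11=1·287+181=468
fundamental: x₁=7775, y₁=468  (since 60450625 − 276·219024 = 1)
n=2: (7775,468)∘(7775,468) = (7775·7775+276·468·468, 7775·468+468·7775) = (120901249,7277400)
n=3: (120901249,7277400)∘(7775,468) = (7775·120901249+276·468·7277400, 7775·7277400+468·120901249) = (1880014414175,113163569532)
n=4: (1880014414175,113163569532)∘(7775,468) = (7775·1880014414175+276·468·113163569532, 7775·113163569532+468·1880014414175) = (29234224019520001,1759693498945200)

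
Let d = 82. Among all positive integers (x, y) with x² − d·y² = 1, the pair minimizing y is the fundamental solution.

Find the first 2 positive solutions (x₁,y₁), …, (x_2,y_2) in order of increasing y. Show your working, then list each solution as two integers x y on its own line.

√82 → a₀=9, period (18); ℓ=1 odd so k=1
a_0=9:  p_0=9·1+0=9,  q_0=9·0+1=1
a_1=18:  p_1=18·9+1=163,  q_1=18·1+0=18
(x₁, y₁) = (163, 18);  163² − 82·18² = 1 ✓
(163+18√82)^2 = 53137 + 5868√82

163 18
53137 5868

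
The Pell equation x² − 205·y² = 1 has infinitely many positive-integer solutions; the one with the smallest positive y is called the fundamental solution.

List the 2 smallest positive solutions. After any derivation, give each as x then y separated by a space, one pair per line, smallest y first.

39689 2772
3150433441 220035816

[14; 3,6,1,4,1,6,3,28] for √205; ℓ=8 ⇒ convergent index 7
k=0  a_k=14  p_k/q_k = 14/1
k=1  a_k=3  p_k/q_k = 43/3
k=2  a_k=6  p_k/q_k = 272/19
k=3  a_k=1  p_k/q_k = 315/22
…
k=6  a_k=6  p_k/q_k = 12614/881
k=7  a_k=3  p_k/q_k = 39689/2772
fundamental: x₁=39689, y₁=2772  (since 1575216721 − 205·7683984 = 1)
(x_2, y_2) = (39689·39689 + 205·2772·2772, 39689·2772 + 2772·39689) = (3150433441, 220035816)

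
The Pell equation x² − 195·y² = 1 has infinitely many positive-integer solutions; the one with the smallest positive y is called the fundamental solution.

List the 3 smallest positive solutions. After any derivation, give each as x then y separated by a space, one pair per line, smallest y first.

14 1
391 28
10934 783

√195 → a₀=13, period (1,26); ℓ=2 even so k=1
a_0=13:  p_0=13·1+0=13,  q_0=13·0+1=1
a_1=1:  p_1=1·13+1=14,  q_1=1·1+0=1
(x₁, y₁) = (14, 1);  14² − 195·1² = 1 ✓
(14+1√195)^2 = 391 + 28√195
(14+1√195)^3 = 10934 + 783√195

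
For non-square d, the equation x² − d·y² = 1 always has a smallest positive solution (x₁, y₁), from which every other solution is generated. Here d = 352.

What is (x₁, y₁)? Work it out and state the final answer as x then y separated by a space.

77617 4137

[18; 1,3,5,9,5,3,1,36] for √352; ℓ=8 ⇒ convergent index 7
step 0: (18, 1)  from 18·(1,0) + (0,1)
…
step 2: (75, 4)  from 3·(19,1) + (18,1)
…
step 4: (3621, 193)  from 9·(394,21) + (75,4)
…
step 6: (59118, 3151)  from 3·(18499,986) + (3621,193)
step 7: (77617, 4137)  from 1·(59118,3151) + (18499,986)
fundamental: x₁=77617, y₁=4137  (since 6024398689 − 352·17114769 = 1)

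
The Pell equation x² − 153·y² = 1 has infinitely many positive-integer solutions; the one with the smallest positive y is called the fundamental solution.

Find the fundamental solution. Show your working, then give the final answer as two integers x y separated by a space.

√153 → a₀=12, period (2,1,2,2,2,1,2,24); ℓ=8 even so k=7
step 0: (12, 1)  from 12·(1,0) + (0,1)
step 1: (25, 2)  from 2·(12,1) + (1,0)
step 2: (37, 3)  from 1·(25,2) + (12,1)
…
step 6: (804, 65)  from 1·(569,46) + (235,19)
step 7: (2177, 176)  from 2·(804,65) + (569,46)
→ (2177, 176).  Check: 2177²=4739329, 153·176²=4739328, difference 1.

2177 176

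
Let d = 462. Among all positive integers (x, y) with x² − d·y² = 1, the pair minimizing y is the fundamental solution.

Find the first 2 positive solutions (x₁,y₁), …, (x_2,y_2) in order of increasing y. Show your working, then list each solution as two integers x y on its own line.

43 2
3697 172

[21; 2,42] for √462; ℓ=2 ⇒ convergent index 1
step 0: (21, 1)  from 21·(1,0) + (0,1)
step 1: (43, 2)  from 2·(21,1) + (1,0)
→ (43, 2).  Check: 43²=1849, 462·2²=1848, difference 1.
(43+2√462)^2 = 3697 + 172√462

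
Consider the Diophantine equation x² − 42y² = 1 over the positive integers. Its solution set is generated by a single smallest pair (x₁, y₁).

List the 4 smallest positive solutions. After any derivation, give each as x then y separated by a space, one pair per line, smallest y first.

13 2
337 52
8749 1350
227137 35048

d=42: √d = [6; 2,12] (ℓ=2, even), read p_1/q_1
i=0: a=6 ⇒ p=6, q=1
i=1: a=2 ⇒ p=13, q=2
→ (13, 2).  Check: 13²=169, 42·2²=168, difference 1.
(13+2√42)^2 = 337 + 52√42
(13+2√42)^3 = 8749 + 1350√42
(13+2√42)^4 = 227137 + 35048√42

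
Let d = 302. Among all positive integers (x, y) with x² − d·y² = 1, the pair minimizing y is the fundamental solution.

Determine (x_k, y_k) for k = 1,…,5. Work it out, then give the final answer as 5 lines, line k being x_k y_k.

4276623 246092
36579008568257 2104885414632
312869258720405635599 18003602753159249380
2676047735673238042056036097 153989243234046232237072848
22888894590955867721004902116885263 1317107878734614996094061229615228

d=302: √d = [17; 2,1,1,1,4,…,1,2,34] (ℓ=16, even), read p_15/q_15
i=0: a=17 ⇒ p=17, q=1
i=1: a=2 ⇒ p=35, q=2
…
i=3: a=1 ⇒ p=87, q=5
i=4: a=1 ⇒ p=139, q=8
…
i=8: a=16 ⇒ p=34513, q=1986
…
i=11: a=4 ⇒ p=467281, q=26889
…
i=14: a=1 ⇒ p=1617193, q=93059
i=15: a=2 ⇒ p=4276623, q=246092
(x₁, y₁) = (4276623, 246092);  4276623² − 302·246092² = 1 ✓
k=2:  x_2 = 4276623·4276623+302·246092·246092 = 36579008568257,  y_2 = 4276623·246092+246092·4276623 = 2104885414632
k=3:  x_3 = 4276623·36579008568257+302·246092·2104885414632 = 312869258720405635599,  y_3 = 4276623·2104885414632+246092·36579008568257 = 18003602753159249380
k=4:  x_4 = 4276623·312869258720405635599+302·246092·18003602753159249380 = 2676047735673238042056036097,  y_4 = 4276623·18003602753159249380+246092·312869258720405635599 = 153989243234046232237072848
k=5:  x_5 = 4276623·2676047735673238042056036097+302·246092·153989243234046232237072848 = 22888894590955867721004902116885263,  y_5 = 4276623·153989243234046232237072848+246092·2676047735673238042056036097 = 1317107878734614996094061229615228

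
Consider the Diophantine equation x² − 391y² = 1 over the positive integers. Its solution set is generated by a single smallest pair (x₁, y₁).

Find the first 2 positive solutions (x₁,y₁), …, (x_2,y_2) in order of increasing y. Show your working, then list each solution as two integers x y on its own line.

√391 → a₀=19, period (1,3,2,2,1,…,3,1,38); ℓ=16 even so k=15
i=0: a=19 ⇒ p=19, q=1
i=1: a=1 ⇒ p=20, q=1
…
i=3: a=2 ⇒ p=178, q=9
i=4: a=2 ⇒ p=435, q=22
i=5: a=1 ⇒ p=613, q=31
…
i=7: a=2 ⇒ p=2709, q=137
i=8: a=19 ⇒ p=52519, q=2656
i=9: a=2 ⇒ p=107747, q=5449
i=10: a=1 ⇒ p=160266, q=8105
i=11: a=1 ⇒ p=268013, q=13554
i=12: a=2 ⇒ p=696292, q=35213
i=13: a=2 ⇒ p=1660597, q=83980
i=14: a=3 ⇒ p=5678083, q=287153
i=15: a=1 ⇒ p=7338680, q=371133
→ (7338680, 371133).  Check: 7338680²=53856224142400, 391·371133²=53856224142399, difference 1.
k=2:  x_2 = 7338680·7338680+391·371133·371133 = 107712448284799,  y_2 = 7338680·371133+371133·7338680 = 5447252648880

7338680 371133
107712448284799 5447252648880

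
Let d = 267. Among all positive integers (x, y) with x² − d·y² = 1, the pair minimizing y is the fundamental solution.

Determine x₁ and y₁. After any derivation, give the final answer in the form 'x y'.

[16; 2,1,15,1,2,32] for √267; ℓ=6 ⇒ convergent index 5
a_0=16:  p_0=16·1+0=16,  q_0=16·0+1=1
…
a_2=1:  p_2=1·33+16=49,  q_2=1·2+1=3
…
a_4=1:  p_4=1·768+49=817,  q_4=1·47+3=50
a_5=2:  p_5=2·817+768=2402,  q_5=2·50+47=147
fundamental: x₁=2402, y₁=147  (since 5769604 − 267·21609 = 1)

2402 147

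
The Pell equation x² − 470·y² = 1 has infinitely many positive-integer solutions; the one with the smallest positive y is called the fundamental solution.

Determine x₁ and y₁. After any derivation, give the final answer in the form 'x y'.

1691 78

√470 = [21; 1,2,8,2,1,42, …], period ℓ=6 (even) → k=5
step 0: (21, 1)  from 21·(1,0) + (0,1)
…
step 2: (65, 3)  from 2·(22,1) + (21,1)
step 3: (542, 25)  from 8·(65,3) + (22,1)
step 4: (1149, 53)  from 2·(542,25) + (65,3)
step 5: (1691, 78)  from 1·(1149,53) + (542,25)
(x₁, y₁) = (1691, 78);  1691² − 470·78² = 1 ✓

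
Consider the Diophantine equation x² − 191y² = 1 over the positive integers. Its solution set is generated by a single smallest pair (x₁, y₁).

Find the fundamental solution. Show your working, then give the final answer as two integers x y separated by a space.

8994000 650783

√191 = [13; 1,4,1,1,3,…,4,1,26, …], period ℓ=16 (even) → k=15
step 0: (13, 1)  from 13·(1,0) + (0,1)
step 1: (14, 1)  from 1·(13,1) + (1,0)
step 2: (69, 5)  from 4·(14,1) + (13,1)
step 3: (83, 6)  from 1·(69,5) + (14,1)
…
step 6: (1230, 89)  from 2·(539,39) + (152,11)
step 7: (2999, 217)  from 2·(1230,89) + (539,39)
step 8: (40217, 2910)  from 13·(2999,217) + (1230,89)
…
step 11: (704682, 50989)  from 3·(207083,14984) + (83433,6037)
step 12: (911765, 65973)  from 1·(704682,50989) + (207083,14984)
step 13: (1616447, 116962)  from 1·(911765,65973) + (704682,50989)
step 14: (7377553, 533821)  from 4·(1616447,116962) + (911765,65973)
step 15: (8994000, 650783)  from 1·(7377553,533821) + (1616447,116962)
(x₁, y₁) = (8994000, 650783);  8994000² − 191·650783² = 1 ✓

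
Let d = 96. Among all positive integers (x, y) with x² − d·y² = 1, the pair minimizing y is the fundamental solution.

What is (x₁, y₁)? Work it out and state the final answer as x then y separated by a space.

√96 = [9; 1,3,1,18, …], period ℓ=4 (even) → k=3
i=0: a=9 ⇒ p=9, q=1
i=1: a=1 ⇒ p=10, q=1
i=2: a=3 ⇒ p=39, q=4
i=3: a=1 ⇒ p=49, q=5
→ (49, 5).  Check: 49²=2401, 96·5²=2400, difference 1.

49 5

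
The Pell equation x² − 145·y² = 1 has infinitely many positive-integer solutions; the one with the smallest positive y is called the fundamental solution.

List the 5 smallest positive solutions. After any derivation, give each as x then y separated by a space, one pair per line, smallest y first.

289 24
167041 13872
96549409 8017992
55805391361 4634385504
32255419657249 2678666803320

d=145: √d = [12; 24] (ℓ=1, odd), read p_1/q_1
a_0=12:  p_0=12·1+0=12,  q_0=12·0+1=1
a_1=24:  p_1=24·12+1=289,  q_1=24·1+0=24
fundamental: x₁=289, y₁=24  (since 83521 − 145·576 = 1)
k=2:  x_2 = 289·289+145·24·24 = 167041,  y_2 = 289·24+24·289 = 13872
k=3:  x_3 = 289·167041+145·24·13872 = 96549409,  y_3 = 289·13872+24·167041 = 8017992
k=4:  x_4 = 289·96549409+145·24·8017992 = 55805391361,  y_4 = 289·8017992+24·96549409 = 4634385504
k=5:  x_5 = 289·55805391361+145·24·4634385504 = 32255419657249,  y_5 = 289·4634385504+24·55805391361 = 2678666803320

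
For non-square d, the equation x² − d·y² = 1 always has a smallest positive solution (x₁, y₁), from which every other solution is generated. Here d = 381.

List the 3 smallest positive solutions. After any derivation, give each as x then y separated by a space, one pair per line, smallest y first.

1015 52
2060449 105560
4182710455 214286748

d=381: √d = [19; 1,1,12,1,1,38] (ℓ=6, even), read p_5/q_5
step 0: (19, 1)  from 19·(1,0) + (0,1)
step 1: (20, 1)  from 1·(19,1) + (1,0)
…
step 4: (527, 27)  from 1·(488,25) + (39,2)
step 5: (1015, 52)  from 1·(527,27) + (488,25)
fundamental: x₁=1015, y₁=52  (since 1030225 − 381·2704 = 1)
(1015+52√381)^2 = 2060449 + 105560√381
(1015+52√381)^3 = 4182710455 + 214286748√381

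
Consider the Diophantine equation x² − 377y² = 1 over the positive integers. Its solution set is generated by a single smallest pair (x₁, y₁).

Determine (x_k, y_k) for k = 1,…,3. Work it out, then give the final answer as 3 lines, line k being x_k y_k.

√377 = [19; 2,2,2,38, …], period ℓ=4 (even) → k=3
i=0: a=19 ⇒ p=19, q=1
i=1: a=2 ⇒ p=39, q=2
i=2: a=2 ⇒ p=97, q=5
i=3: a=2 ⇒ p=233, q=12
fundamental: x₁=233, y₁=12  (since 54289 − 377·144 = 1)
(233+12√377)^2 = 108577 + 5592√377
(233+12√377)^3 = 50596649 + 2605860√377

233 12
108577 5592
50596649 2605860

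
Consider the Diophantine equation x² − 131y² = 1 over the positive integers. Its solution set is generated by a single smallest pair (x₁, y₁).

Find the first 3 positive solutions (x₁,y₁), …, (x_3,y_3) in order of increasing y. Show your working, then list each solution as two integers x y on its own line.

10610 927
225144199 19670940
4777559892170 417417345873

√131 → a₀=11, period (2,4,11,4,2,22); ℓ=6 even so k=5
step 0: (11, 1)  from 11·(1,0) + (0,1)
step 1: (23, 2)  from 2·(11,1) + (1,0)
…
step 4: (4727, 413)  from 4·(1156,101) + (103,9)
step 5: (10610, 927)  from 2·(4727,413) + (1156,101)
→ (10610, 927).  Check: 10610²=112572100, 131·927²=112572099, difference 1.
(10610+927√131)^2 = 225144199 + 19670940√131
(10610+927√131)^3 = 4777559892170 + 417417345873√131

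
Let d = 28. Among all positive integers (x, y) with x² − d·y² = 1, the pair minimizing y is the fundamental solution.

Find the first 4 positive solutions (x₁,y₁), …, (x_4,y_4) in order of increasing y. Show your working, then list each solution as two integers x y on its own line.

√28 → a₀=5, period (3,2,3,10); ℓ=4 even so k=3
step 0: (5, 1)  from 5·(1,0) + (0,1)
…
step 2: (37, 7)  from 2·(16,3) + (5,1)
step 3: (127, 24)  from 3·(37,7) + (16,3)
→ (127, 24).  Check: 127²=16129, 28·24²=16128, difference 1.
(127+24√28)^2 = 32257 + 6096√28
(127+24√28)^3 = 8193151 + 1548360√28
(127+24√28)^4 = 2081028097 + 393277344√28

127 24
32257 6096
8193151 1548360
2081028097 393277344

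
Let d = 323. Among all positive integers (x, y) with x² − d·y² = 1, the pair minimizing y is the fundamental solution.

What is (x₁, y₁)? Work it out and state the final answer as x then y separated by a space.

√323 = [17; 1,34, …], period ℓ=2 (even) → k=1
a_0=17:  p_0=17·1+0=17,  q_0=17·0+1=1
a_1=1:  p_1=1·17+1=18,  q_1=1·1+0=1
(x₁, y₁) = (18, 1);  18² − 323·1² = 1 ✓

18 1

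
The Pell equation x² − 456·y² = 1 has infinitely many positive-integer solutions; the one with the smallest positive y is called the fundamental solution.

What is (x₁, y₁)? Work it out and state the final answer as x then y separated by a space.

√456 → a₀=21, period (2,1,4,1,2,42); ℓ=6 even so k=5
a_0=21:  p_0=21·1+0=21,  q_0=21·0+1=1
…
a_3=4:  p_3=4·64+43=299,  q_3=4·3+2=14
a_4=1:  p_4=1·299+64=363,  q_4=1·14+3=17
a_5=2:  p_5=2·363+299=1025,  q_5=2·17+14=48
fundamental: x₁=1025, y₁=48  (since 1050625 − 456·2304 = 1)

1025 48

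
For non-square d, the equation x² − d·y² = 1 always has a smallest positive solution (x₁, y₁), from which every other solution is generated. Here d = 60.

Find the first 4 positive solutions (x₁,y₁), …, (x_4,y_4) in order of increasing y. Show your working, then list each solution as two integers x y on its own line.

√60 = [7; 1,2,1,14, …], period ℓ=4 (even) → k=3
a_0=7:  p_0=7·1+0=7,  q_0=7·0+1=1
a_1=1:  p_1=1·7+1=8,  q_1=1·1+0=1
a_2=2:  p_2=2·8+7=23,  q_2=2·1+1=3
a_3=1:  p_3=1·23+8=31,  q_3=1·3+1=4
fundamental: x₁=31, y₁=4  (since 961 − 60·16 = 1)
n=2: (31,4)∘(31,4) = (31·31+60·4·4, 31·4+4·31) = (1921,248)
n=3: (1921,248)∘(31,4) = (31·1921+60·4·248, 31·248+4·1921) = (119071,15372)
n=4: (119071,15372)∘(31,4) = (31·119071+60·4·15372, 31·15372+4·119071) = (7380481,952816)

31 4
1921 248
119071 15372
7380481 952816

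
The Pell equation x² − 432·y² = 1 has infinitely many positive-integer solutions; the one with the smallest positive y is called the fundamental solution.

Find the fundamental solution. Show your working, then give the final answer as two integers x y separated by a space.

1351 65

[20; 1,3,1,1,1,3,1,40] for √432; ℓ=8 ⇒ convergent index 7
step 0: (20, 1)  from 20·(1,0) + (0,1)
…
step 6: (1060, 51)  from 3·(291,14) + (187,9)
step 7: (1351, 65)  from 1·(1060,51) + (291,14)
fundamental: x₁=1351, y₁=65  (since 1825201 − 432·4225 = 1)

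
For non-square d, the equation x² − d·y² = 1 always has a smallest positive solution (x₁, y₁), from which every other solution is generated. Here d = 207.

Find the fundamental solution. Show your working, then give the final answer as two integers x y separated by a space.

1151 80

d=207: √d = [14; 2,1,1,2,1,1,2,28] (ℓ=8, even), read p_7/q_7
step 0: (14, 1)  from 14·(1,0) + (0,1)
…
step 3: (72, 5)  from 1·(43,3) + (29,2)
…
step 5: (259, 18)  from 1·(187,13) + (72,5)
step 6: (446, 31)  from 1·(259,18) + (187,13)
step 7: (1151, 80)  from 2·(446,31) + (259,18)
fundamental: x₁=1151, y₁=80  (since 1324801 − 207·6400 = 1)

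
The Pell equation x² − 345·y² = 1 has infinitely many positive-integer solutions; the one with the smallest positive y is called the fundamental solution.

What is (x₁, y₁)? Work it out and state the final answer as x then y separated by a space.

6761 364

√345 = [18; 1,1,2,1,6,1,2,1,1,36, …], period ℓ=10 (even) → k=9
k=0  a_k=18  p_k/q_k = 18/1
k=1  a_k=1  p_k/q_k = 19/1
…
k=8  a_k=1  p_k/q_k = 3882/209
k=9  a_k=1  p_k/q_k = 6761/364
(x₁, y₁) = (6761, 364);  6761² − 345·364² = 1 ✓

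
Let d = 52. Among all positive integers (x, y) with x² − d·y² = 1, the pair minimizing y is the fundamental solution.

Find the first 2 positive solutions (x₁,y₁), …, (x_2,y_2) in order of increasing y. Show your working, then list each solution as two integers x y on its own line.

649 90
842401 116820

[7; 4,1,2,1,4,14] for √52; ℓ=6 ⇒ convergent index 5
step 0: (7, 1)  from 7·(1,0) + (0,1)
step 1: (29, 4)  from 4·(7,1) + (1,0)
…
step 3: (101, 14)  from 2·(36,5) + (29,4)
step 4: (137, 19)  from 1·(101,14) + (36,5)
step 5: (649, 90)  from 4·(137,19) + (101,14)
(x₁, y₁) = (649, 90);  649² − 52·90² = 1 ✓
(649+90√52)^2 = 842401 + 116820√52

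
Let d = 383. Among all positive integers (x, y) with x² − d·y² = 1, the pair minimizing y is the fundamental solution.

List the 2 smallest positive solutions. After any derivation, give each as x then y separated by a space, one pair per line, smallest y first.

√383 → a₀=19, period (1,1,3,19,3,1,1,38); ℓ=8 even so k=7
k=0  a_k=19  p_k/q_k = 19/1
…
k=3  a_k=3  p_k/q_k = 137/7
k=4  a_k=19  p_k/q_k = 2642/135
…
k=6  a_k=1  p_k/q_k = 10705/547
k=7  a_k=1  p_k/q_k = 18768/959
fundamental: x₁=18768, y₁=959  (since 352237824 − 383·919681 = 1)
(x_2, y_2) = (18768·18768 + 383·959·959, 18768·959 + 959·18768) = (704475647, 35997024)

18768 959
704475647 35997024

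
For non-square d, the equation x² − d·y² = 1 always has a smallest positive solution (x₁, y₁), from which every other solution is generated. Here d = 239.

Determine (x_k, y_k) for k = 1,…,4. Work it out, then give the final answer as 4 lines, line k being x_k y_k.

6195120 400729
76759023628799 4965128484960
951062724926484326640 61519133559490389671
11783895416893046404284364801 762236829394135240588726080

d=239: √d = [15; 2,5,1,2,4,15,4,2,1,5,2,30] (ℓ=12, even), read p_11/q_11
i=0: a=15 ⇒ p=15, q=1
…
i=3: a=1 ⇒ p=201, q=13
…
i=8: a=2 ⇒ p=346141, q=22390
i=9: a=1 ⇒ p=500258, q=32359
i=10: a=5 ⇒ p=2847431, q=184185
i=11: a=2 ⇒ p=6195120, q=400729
→ (6195120, 400729).  Check: 6195120²=38379511814400, 239·400729²=38379511814399, difference 1.
(6195120+400729√239)^2 = 76759023628799 + 4965128484960√239
(6195120+400729√239)^3 = 951062724926484326640 + 61519133559490389671√239
(6195120+400729√239)^4 = 11783895416893046404284364801 + 762236829394135240588726080√239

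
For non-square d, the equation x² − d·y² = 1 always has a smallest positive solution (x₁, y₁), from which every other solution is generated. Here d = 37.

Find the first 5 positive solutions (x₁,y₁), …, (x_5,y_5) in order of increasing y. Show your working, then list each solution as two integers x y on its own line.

73 12
10657 1752
1555849 255780
227143297 37342128
33161365513 5451694908

√37 → a₀=6, period (12); ℓ=1 odd so k=1
i=0: a=6 ⇒ p=6, q=1
i=1: a=12 ⇒ p=73, q=12
fundamental: x₁=73, y₁=12  (since 5329 − 37·144 = 1)
k=2:  x_2 = 73·73+37·12·12 = 10657,  y_2 = 73·12+12·73 = 1752
k=3:  x_3 = 73·10657+37·12·1752 = 1555849,  y_3 = 73·1752+12·10657 = 255780
k=4:  x_4 = 73·1555849+37·12·255780 = 227143297,  y_4 = 73·255780+12·1555849 = 37342128
k=5:  x_5 = 73·227143297+37·12·37342128 = 33161365513,  y_5 = 73·37342128+12·227143297 = 5451694908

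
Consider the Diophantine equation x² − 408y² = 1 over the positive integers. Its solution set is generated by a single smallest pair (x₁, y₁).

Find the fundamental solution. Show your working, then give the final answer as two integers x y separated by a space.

101 5

√408 = [20; 5,40, …], period ℓ=2 (even) → k=1
a_0=20:  p_0=20·1+0=20,  q_0=20·0+1=1
a_1=5:  p_1=5·20+1=101,  q_1=5·1+0=5
fundamental: x₁=101, y₁=5  (since 10201 − 408·25 = 1)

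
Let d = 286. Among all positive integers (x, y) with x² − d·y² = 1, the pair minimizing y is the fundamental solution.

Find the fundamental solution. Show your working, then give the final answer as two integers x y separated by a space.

561835 33222

[16; 1,10,3,3,2,3,3,10,1,32] for √286; ℓ=10 ⇒ convergent index 9
k=0  a_k=16  p_k/q_k = 16/1
k=1  a_k=1  p_k/q_k = 17/1
k=2  a_k=10  p_k/q_k = 186/11
…
k=5  a_k=2  p_k/q_k = 4397/260
…
k=8  a_k=10  p_k/q_k = 512132/30283
k=9  a_k=1  p_k/q_k = 561835/33222
→ (561835, 33222).  Check: 561835²=315658567225, 286·33222²=315658567224, difference 1.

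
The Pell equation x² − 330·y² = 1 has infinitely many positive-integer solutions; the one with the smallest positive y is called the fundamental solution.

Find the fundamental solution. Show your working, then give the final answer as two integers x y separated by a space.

√330 = [18; 6,36, …], period ℓ=2 (even) → k=1
a_0=18:  p_0=18·1+0=18,  q_0=18·0+1=1
a_1=6:  p_1=6·18+1=109,  q_1=6·1+0=6
fundamental: x₁=109, y₁=6  (since 11881 − 330·36 = 1)

109 6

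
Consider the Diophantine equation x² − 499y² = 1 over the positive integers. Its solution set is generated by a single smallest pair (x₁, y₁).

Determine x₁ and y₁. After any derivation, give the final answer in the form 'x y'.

√499 → a₀=22, period (2,1,21,1,2,44); ℓ=6 even so k=5
i=0: a=22 ⇒ p=22, q=1
…
i=3: a=21 ⇒ p=1452, q=65
i=4: a=1 ⇒ p=1519, q=68
i=5: a=2 ⇒ p=4490, q=201
→ (4490, 201).  Check: 4490²=20160100, 499·201²=20160099, difference 1.

4490 201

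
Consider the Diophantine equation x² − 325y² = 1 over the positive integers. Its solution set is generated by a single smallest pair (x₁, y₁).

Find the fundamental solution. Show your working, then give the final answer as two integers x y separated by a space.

√325 → a₀=18, period (36); ℓ=1 odd so k=1
k=0  a_k=18  p_k/q_k = 18/1
k=1  a_k=36  p_k/q_k = 649/36
→ (649, 36).  Check: 649²=421201, 325·36²=421200, difference 1.

649 36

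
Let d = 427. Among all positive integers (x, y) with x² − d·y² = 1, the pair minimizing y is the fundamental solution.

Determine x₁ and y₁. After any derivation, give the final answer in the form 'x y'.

d=427: √d = [20; 1,1,1,40] (ℓ=4, even), read p_3/q_3
i=0: a=20 ⇒ p=20, q=1
…
i=2: a=1 ⇒ p=41, q=2
i=3: a=1 ⇒ p=62, q=3
→ (62, 3).  Check: 62²=3844, 427·3²=3843, difference 1.

62 3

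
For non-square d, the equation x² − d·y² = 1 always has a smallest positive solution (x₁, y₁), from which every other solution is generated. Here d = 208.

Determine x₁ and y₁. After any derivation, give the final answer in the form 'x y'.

649 45

d=208: √d = [14; 2,2,1,2,2,28] (ℓ=6, even), read p_5/q_5
a_0=14:  p_0=14·1+0=14,  q_0=14·0+1=1
a_1=2:  p_1=2·14+1=29,  q_1=2·1+0=2
…
a_3=1:  p_3=1·72+29=101,  q_3=1·5+2=7
a_4=2:  p_4=2·101+72=274,  q_4=2·7+5=19
a_5=2:  p_5=2·274+101=649,  q_5=2·19+7=45
(x₁, y₁) = (649, 45);  649² − 208·45² = 1 ✓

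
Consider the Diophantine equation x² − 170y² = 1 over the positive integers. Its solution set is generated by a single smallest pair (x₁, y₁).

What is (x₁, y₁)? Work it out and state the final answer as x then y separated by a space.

√170 = [13; 26, …], period ℓ=1 (odd) → k=1
step 0: (13, 1)  from 13·(1,0) + (0,1)
step 1: (339, 26)  from 26·(13,1) + (1,0)
(x₁, y₁) = (339, 26);  339² − 170·26² = 1 ✓

339 26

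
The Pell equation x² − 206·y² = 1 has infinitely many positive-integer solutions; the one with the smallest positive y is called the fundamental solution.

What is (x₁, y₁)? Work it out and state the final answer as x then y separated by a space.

[14; 2,1,5,14,5,1,2,28] for √206; ℓ=8 ⇒ convergent index 7
i=0: a=14 ⇒ p=14, q=1
i=1: a=2 ⇒ p=29, q=2
i=2: a=1 ⇒ p=43, q=3
i=3: a=5 ⇒ p=244, q=17
…
i=5: a=5 ⇒ p=17539, q=1222
i=6: a=1 ⇒ p=20998, q=1463
i=7: a=2 ⇒ p=59535, q=4148
→ (59535, 4148).  Check: 59535²=3544416225, 206·4148²=3544416224, difference 1.

59535 4148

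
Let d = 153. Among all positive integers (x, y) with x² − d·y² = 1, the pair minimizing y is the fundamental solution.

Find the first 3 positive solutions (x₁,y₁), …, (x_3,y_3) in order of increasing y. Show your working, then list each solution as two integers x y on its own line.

[12; 2,1,2,2,2,1,2,24] for √153; ℓ=8 ⇒ convergent index 7
a_0=12:  p_0=12·1+0=12,  q_0=12·0+1=1
a_1=2:  p_1=2·12+1=25,  q_1=2·1+0=2
a_2=1:  p_2=1·25+12=37,  q_2=1·2+1=3
a_3=2:  p_3=2·37+25=99,  q_3=2·3+2=8
…
a_5=2:  p_5=2·235+99=569,  q_5=2·19+8=46
a_6=1:  p_6=1·569+235=804,  q_6=1·46+19=65
a_7=2:  p_7=2·804+569=2177,  q_7=2·65+46=176
(x₁, y₁) = (2177, 176);  2177² − 153·176² = 1 ✓
(2177+176√153)^2 = 9478657 + 766304√153
(2177+176√153)^3 = 41270070401 + 3336487440√153

2177 176
9478657 766304
41270070401 3336487440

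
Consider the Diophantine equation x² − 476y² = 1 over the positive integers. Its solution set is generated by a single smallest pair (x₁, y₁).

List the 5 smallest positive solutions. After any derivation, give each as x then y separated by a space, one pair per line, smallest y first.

d=476: √d = [21; 1,4,2,10,2,4,1,42] (ℓ=8, even), read p_7/q_7
step 0: (21, 1)  from 21·(1,0) + (0,1)
step 1: (22, 1)  from 1·(21,1) + (1,0)
…
step 3: (240, 11)  from 2·(109,5) + (22,1)
step 4: (2509, 115)  from 10·(240,11) + (109,5)
…
step 6: (23541, 1079)  from 4·(5258,241) + (2509,115)
step 7: (28799, 1320)  from 1·(23541,1079) + (5258,241)
fundamental: x₁=28799, y₁=1320  (since 829382401 − 476·1742400 = 1)
(28799+1320√476)^2 = 1658764801 + 76029360√476
(28799+1320√476)^3 = 95541534979199 + 4379139075960√476
(28799+1320√476)^4 = 5503001330073139201 + 252229652421114720√476
(28799+1320√476)^5 = 316961870514011136719999 + 14527923515772226566600√476

28799 1320
1658764801 76029360
95541534979199 4379139075960
5503001330073139201 252229652421114720
316961870514011136719999 14527923515772226566600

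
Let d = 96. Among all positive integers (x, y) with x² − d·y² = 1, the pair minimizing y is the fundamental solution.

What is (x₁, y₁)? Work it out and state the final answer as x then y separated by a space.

d=96: √d = [9; 1,3,1,18] (ℓ=4, even), read p_3/q_3
k=0  a_k=9  p_k/q_k = 9/1
k=1  a_k=1  p_k/q_k = 10/1
k=2  a_k=3  p_k/q_k = 39/4
k=3  a_k=1  p_k/q_k = 49/5
→ (49, 5).  Check: 49²=2401, 96·5²=2400, difference 1.

49 5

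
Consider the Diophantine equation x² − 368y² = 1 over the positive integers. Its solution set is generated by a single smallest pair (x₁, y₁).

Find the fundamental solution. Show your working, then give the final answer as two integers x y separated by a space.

[19; 5,2,5,38] for √368; ℓ=4 ⇒ convergent index 3
i=0: a=19 ⇒ p=19, q=1
…
i=2: a=2 ⇒ p=211, q=11
i=3: a=5 ⇒ p=1151, q=60
→ (1151, 60).  Check: 1151²=1324801, 368·60²=1324800, difference 1.

1151 60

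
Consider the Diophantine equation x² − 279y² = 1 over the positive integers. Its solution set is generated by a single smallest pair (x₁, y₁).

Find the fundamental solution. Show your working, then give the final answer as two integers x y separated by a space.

√279 = [16; 1,2,2,1,2,2,1,32, …], period ℓ=8 (even) → k=7
a_0=16:  p_0=16·1+0=16,  q_0=16·0+1=1
a_1=1:  p_1=1·16+1=17,  q_1=1·1+0=1
a_2=2:  p_2=2·17+16=50,  q_2=2·1+1=3
…
a_4=1:  p_4=1·117+50=167,  q_4=1·7+3=10
a_5=2:  p_5=2·167+117=451,  q_5=2·10+7=27
a_6=2:  p_6=2·451+167=1069,  q_6=2·27+10=64
a_7=1:  p_7=1·1069+451=1520,  q_7=1·64+27=91
(x₁, y₁) = (1520, 91);  1520² − 279·91² = 1 ✓

1520 91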